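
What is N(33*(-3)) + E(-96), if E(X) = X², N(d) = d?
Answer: 9117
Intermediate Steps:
N(33*(-3)) + E(-96) = 33*(-3) + (-96)² = -99 + 9216 = 9117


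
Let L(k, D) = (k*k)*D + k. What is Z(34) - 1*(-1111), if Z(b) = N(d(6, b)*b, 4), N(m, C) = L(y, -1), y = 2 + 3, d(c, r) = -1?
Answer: 1091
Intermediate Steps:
y = 5
L(k, D) = k + D*k**2 (L(k, D) = k**2*D + k = D*k**2 + k = k + D*k**2)
N(m, C) = -20 (N(m, C) = 5*(1 - 1*5) = 5*(1 - 5) = 5*(-4) = -20)
Z(b) = -20
Z(34) - 1*(-1111) = -20 - 1*(-1111) = -20 + 1111 = 1091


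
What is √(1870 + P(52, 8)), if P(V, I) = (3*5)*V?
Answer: 5*√106 ≈ 51.478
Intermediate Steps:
P(V, I) = 15*V
√(1870 + P(52, 8)) = √(1870 + 15*52) = √(1870 + 780) = √2650 = 5*√106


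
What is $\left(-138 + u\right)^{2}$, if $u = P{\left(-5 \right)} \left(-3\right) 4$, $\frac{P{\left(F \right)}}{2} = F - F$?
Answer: $19044$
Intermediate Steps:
$P{\left(F \right)} = 0$ ($P{\left(F \right)} = 2 \left(F - F\right) = 2 \cdot 0 = 0$)
$u = 0$ ($u = 0 \left(-3\right) 4 = 0 \cdot 4 = 0$)
$\left(-138 + u\right)^{2} = \left(-138 + 0\right)^{2} = \left(-138\right)^{2} = 19044$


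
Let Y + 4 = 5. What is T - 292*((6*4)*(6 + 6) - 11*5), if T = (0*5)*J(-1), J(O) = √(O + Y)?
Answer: -68036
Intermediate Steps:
Y = 1 (Y = -4 + 5 = 1)
J(O) = √(1 + O) (J(O) = √(O + 1) = √(1 + O))
T = 0 (T = (0*5)*√(1 - 1) = 0*√0 = 0*0 = 0)
T - 292*((6*4)*(6 + 6) - 11*5) = 0 - 292*((6*4)*(6 + 6) - 11*5) = 0 - 292*(24*12 - 55) = 0 - 292*(288 - 55) = 0 - 292*233 = 0 - 68036 = -68036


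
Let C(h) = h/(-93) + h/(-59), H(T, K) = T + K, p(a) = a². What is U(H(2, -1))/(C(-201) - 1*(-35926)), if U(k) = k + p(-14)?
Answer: 360313/65718838 ≈ 0.0054826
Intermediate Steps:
H(T, K) = K + T
C(h) = -152*h/5487 (C(h) = h*(-1/93) + h*(-1/59) = -h/93 - h/59 = -152*h/5487)
U(k) = 196 + k (U(k) = k + (-14)² = k + 196 = 196 + k)
U(H(2, -1))/(C(-201) - 1*(-35926)) = (196 + (-1 + 2))/(-152/5487*(-201) - 1*(-35926)) = (196 + 1)/(10184/1829 + 35926) = 197/(65718838/1829) = 197*(1829/65718838) = 360313/65718838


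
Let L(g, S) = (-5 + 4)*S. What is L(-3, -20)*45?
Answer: 900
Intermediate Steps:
L(g, S) = -S
L(-3, -20)*45 = -1*(-20)*45 = 20*45 = 900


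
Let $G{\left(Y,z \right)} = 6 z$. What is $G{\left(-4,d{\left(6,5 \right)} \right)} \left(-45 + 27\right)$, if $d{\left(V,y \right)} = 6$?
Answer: $-648$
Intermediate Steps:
$G{\left(-4,d{\left(6,5 \right)} \right)} \left(-45 + 27\right) = 6 \cdot 6 \left(-45 + 27\right) = 36 \left(-18\right) = -648$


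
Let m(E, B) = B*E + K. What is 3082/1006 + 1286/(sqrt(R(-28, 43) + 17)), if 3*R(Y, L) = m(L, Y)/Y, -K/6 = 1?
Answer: 1541/503 + 1286*sqrt(55398)/1319 ≈ 232.54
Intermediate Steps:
K = -6 (K = -6*1 = -6)
m(E, B) = -6 + B*E (m(E, B) = B*E - 6 = -6 + B*E)
R(Y, L) = (-6 + L*Y)/(3*Y) (R(Y, L) = ((-6 + Y*L)/Y)/3 = ((-6 + L*Y)/Y)/3 = (-6 + L*Y)/(3*Y))
3082/1006 + 1286/(sqrt(R(-28, 43) + 17)) = 3082/1006 + 1286/(sqrt((-2/(-28) + (1/3)*43) + 17)) = 3082*(1/1006) + 1286/(sqrt((-2*(-1/28) + 43/3) + 17)) = 1541/503 + 1286/(sqrt((1/14 + 43/3) + 17)) = 1541/503 + 1286/(sqrt(605/42 + 17)) = 1541/503 + 1286/(sqrt(1319/42)) = 1541/503 + 1286/((sqrt(55398)/42)) = 1541/503 + 1286*(sqrt(55398)/1319) = 1541/503 + 1286*sqrt(55398)/1319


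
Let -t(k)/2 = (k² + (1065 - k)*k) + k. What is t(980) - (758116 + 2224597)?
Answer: -5072073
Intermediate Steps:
t(k) = -2*k - 2*k² - 2*k*(1065 - k) (t(k) = -2*((k² + (1065 - k)*k) + k) = -2*((k² + k*(1065 - k)) + k) = -2*(k + k² + k*(1065 - k)) = -2*k - 2*k² - 2*k*(1065 - k))
t(980) - (758116 + 2224597) = -2132*980 - (758116 + 2224597) = -2089360 - 1*2982713 = -2089360 - 2982713 = -5072073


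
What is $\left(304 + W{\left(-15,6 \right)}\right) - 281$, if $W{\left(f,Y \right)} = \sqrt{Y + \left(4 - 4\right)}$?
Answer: $23 + \sqrt{6} \approx 25.449$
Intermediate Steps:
$W{\left(f,Y \right)} = \sqrt{Y}$ ($W{\left(f,Y \right)} = \sqrt{Y + 0} = \sqrt{Y}$)
$\left(304 + W{\left(-15,6 \right)}\right) - 281 = \left(304 + \sqrt{6}\right) - 281 = 23 + \sqrt{6}$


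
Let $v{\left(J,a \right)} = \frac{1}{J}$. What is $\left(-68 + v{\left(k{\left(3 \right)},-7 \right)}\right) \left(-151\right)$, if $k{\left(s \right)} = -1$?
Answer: $10419$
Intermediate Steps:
$\left(-68 + v{\left(k{\left(3 \right)},-7 \right)}\right) \left(-151\right) = \left(-68 + \frac{1}{-1}\right) \left(-151\right) = \left(-68 - 1\right) \left(-151\right) = \left(-69\right) \left(-151\right) = 10419$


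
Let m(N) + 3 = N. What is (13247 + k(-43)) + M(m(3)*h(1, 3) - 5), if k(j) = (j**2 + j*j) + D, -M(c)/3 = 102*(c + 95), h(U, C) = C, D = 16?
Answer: -10579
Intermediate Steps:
m(N) = -3 + N
M(c) = -29070 - 306*c (M(c) = -306*(c + 95) = -306*(95 + c) = -3*(9690 + 102*c) = -29070 - 306*c)
k(j) = 16 + 2*j**2 (k(j) = (j**2 + j*j) + 16 = (j**2 + j**2) + 16 = 2*j**2 + 16 = 16 + 2*j**2)
(13247 + k(-43)) + M(m(3)*h(1, 3) - 5) = (13247 + (16 + 2*(-43)**2)) + (-29070 - 306*((-3 + 3)*3 - 5)) = (13247 + (16 + 2*1849)) + (-29070 - 306*(0*3 - 5)) = (13247 + (16 + 3698)) + (-29070 - 306*(0 - 5)) = (13247 + 3714) + (-29070 - 306*(-5)) = 16961 + (-29070 + 1530) = 16961 - 27540 = -10579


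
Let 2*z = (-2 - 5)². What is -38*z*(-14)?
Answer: 13034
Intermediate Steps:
z = 49/2 (z = (-2 - 5)²/2 = (½)*(-7)² = (½)*49 = 49/2 ≈ 24.500)
-38*z*(-14) = -38*49/2*(-14) = -931*(-14) = 13034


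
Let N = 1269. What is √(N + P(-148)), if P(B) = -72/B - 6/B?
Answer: √6951930/74 ≈ 35.630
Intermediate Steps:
P(B) = -78/B
√(N + P(-148)) = √(1269 - 78/(-148)) = √(1269 - 78*(-1/148)) = √(1269 + 39/74) = √(93945/74) = √6951930/74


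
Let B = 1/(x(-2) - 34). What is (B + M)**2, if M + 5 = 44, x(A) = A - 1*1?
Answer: 2079364/1369 ≈ 1518.9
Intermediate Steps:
x(A) = -1 + A (x(A) = A - 1 = -1 + A)
M = 39 (M = -5 + 44 = 39)
B = -1/37 (B = 1/((-1 - 2) - 34) = 1/(-3 - 34) = 1/(-37) = -1/37 ≈ -0.027027)
(B + M)**2 = (-1/37 + 39)**2 = (1442/37)**2 = 2079364/1369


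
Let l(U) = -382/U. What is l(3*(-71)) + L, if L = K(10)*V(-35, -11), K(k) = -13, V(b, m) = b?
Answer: 97297/213 ≈ 456.79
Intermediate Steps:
L = 455 (L = -13*(-35) = 455)
l(3*(-71)) + L = -382/(3*(-71)) + 455 = -382/(-213) + 455 = -382*(-1/213) + 455 = 382/213 + 455 = 97297/213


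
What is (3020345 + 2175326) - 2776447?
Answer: 2419224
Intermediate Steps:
(3020345 + 2175326) - 2776447 = 5195671 - 2776447 = 2419224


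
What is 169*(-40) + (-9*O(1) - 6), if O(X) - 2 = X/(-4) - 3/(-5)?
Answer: -135743/20 ≈ -6787.1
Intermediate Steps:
O(X) = 13/5 - X/4 (O(X) = 2 + (X/(-4) - 3/(-5)) = 2 + (X*(-¼) - 3*(-⅕)) = 2 + (-X/4 + ⅗) = 2 + (⅗ - X/4) = 13/5 - X/4)
169*(-40) + (-9*O(1) - 6) = 169*(-40) + (-9*(13/5 - ¼*1) - 6) = -6760 + (-9*(13/5 - ¼) - 6) = -6760 + (-9*47/20 - 6) = -6760 + (-423/20 - 6) = -6760 - 543/20 = -135743/20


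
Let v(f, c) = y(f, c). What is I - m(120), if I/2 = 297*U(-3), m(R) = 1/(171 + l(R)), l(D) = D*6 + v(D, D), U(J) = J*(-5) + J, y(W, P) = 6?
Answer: 6393815/897 ≈ 7128.0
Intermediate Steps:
v(f, c) = 6
U(J) = -4*J (U(J) = -5*J + J = -4*J)
l(D) = 6 + 6*D (l(D) = D*6 + 6 = 6*D + 6 = 6 + 6*D)
m(R) = 1/(177 + 6*R) (m(R) = 1/(171 + (6 + 6*R)) = 1/(177 + 6*R))
I = 7128 (I = 2*(297*(-4*(-3))) = 2*(297*12) = 2*3564 = 7128)
I - m(120) = 7128 - 1/(3*(59 + 2*120)) = 7128 - 1/(3*(59 + 240)) = 7128 - 1/(3*299) = 7128 - 1*1/897 = 7128 - 1/897 = 6393815/897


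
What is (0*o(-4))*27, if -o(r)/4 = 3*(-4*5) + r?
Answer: 0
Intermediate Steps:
o(r) = 240 - 4*r (o(r) = -4*(3*(-4*5) + r) = -4*(3*(-20) + r) = -4*(-60 + r) = 240 - 4*r)
(0*o(-4))*27 = (0*(240 - 4*(-4)))*27 = (0*(240 + 16))*27 = (0*256)*27 = 0*27 = 0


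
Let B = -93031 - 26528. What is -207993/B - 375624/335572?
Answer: 2073949765/3343387729 ≈ 0.62031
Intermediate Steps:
B = -119559
-207993/B - 375624/335572 = -207993/(-119559) - 375624/335572 = -207993*(-1/119559) - 375624*1/335572 = 69331/39853 - 93906/83893 = 2073949765/3343387729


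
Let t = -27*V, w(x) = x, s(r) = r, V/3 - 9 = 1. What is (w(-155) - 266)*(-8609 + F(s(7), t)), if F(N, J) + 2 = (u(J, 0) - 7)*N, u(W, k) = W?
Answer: 6032930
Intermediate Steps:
V = 30 (V = 27 + 3*1 = 27 + 3 = 30)
t = -810 (t = -27*30 = -810)
F(N, J) = -2 + N*(-7 + J) (F(N, J) = -2 + (J - 7)*N = -2 + (-7 + J)*N = -2 + N*(-7 + J))
(w(-155) - 266)*(-8609 + F(s(7), t)) = (-155 - 266)*(-8609 + (-2 - 7*7 - 810*7)) = -421*(-8609 + (-2 - 49 - 5670)) = -421*(-8609 - 5721) = -421*(-14330) = 6032930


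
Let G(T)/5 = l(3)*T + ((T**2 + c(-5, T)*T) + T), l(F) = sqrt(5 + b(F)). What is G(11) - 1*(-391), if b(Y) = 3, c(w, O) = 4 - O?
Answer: 666 + 110*sqrt(2) ≈ 821.56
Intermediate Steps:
l(F) = 2*sqrt(2) (l(F) = sqrt(5 + 3) = sqrt(8) = 2*sqrt(2))
G(T) = 5*T + 5*T**2 + 5*T*(4 - T) + 10*T*sqrt(2) (G(T) = 5*((2*sqrt(2))*T + ((T**2 + (4 - T)*T) + T)) = 5*(2*T*sqrt(2) + ((T**2 + T*(4 - T)) + T)) = 5*(2*T*sqrt(2) + (T + T**2 + T*(4 - T))) = 5*(T + T**2 + T*(4 - T) + 2*T*sqrt(2)) = 5*T + 5*T**2 + 5*T*(4 - T) + 10*T*sqrt(2))
G(11) - 1*(-391) = 5*11*(5 + 2*sqrt(2)) - 1*(-391) = (275 + 110*sqrt(2)) + 391 = 666 + 110*sqrt(2)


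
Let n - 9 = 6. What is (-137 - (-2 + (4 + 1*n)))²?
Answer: 23716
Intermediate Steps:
n = 15 (n = 9 + 6 = 15)
(-137 - (-2 + (4 + 1*n)))² = (-137 - (-2 + (4 + 1*15)))² = (-137 - (-2 + (4 + 15)))² = (-137 - (-2 + 19))² = (-137 - 1*17)² = (-137 - 17)² = (-154)² = 23716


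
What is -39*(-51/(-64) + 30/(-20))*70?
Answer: 61425/32 ≈ 1919.5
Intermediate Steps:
-39*(-51/(-64) + 30/(-20))*70 = -39*(-51*(-1/64) + 30*(-1/20))*70 = -39*(51/64 - 3/2)*70 = -39*(-45/64)*70 = (1755/64)*70 = 61425/32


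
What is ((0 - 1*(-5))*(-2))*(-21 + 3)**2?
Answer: -3240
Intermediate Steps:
((0 - 1*(-5))*(-2))*(-21 + 3)**2 = ((0 + 5)*(-2))*(-18)**2 = (5*(-2))*324 = -10*324 = -3240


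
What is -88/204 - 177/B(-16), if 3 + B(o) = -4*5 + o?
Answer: 2723/663 ≈ 4.1071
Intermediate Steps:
B(o) = -23 + o (B(o) = -3 + (-4*5 + o) = -3 + (-20 + o) = -23 + o)
-88/204 - 177/B(-16) = -88/204 - 177/(-23 - 16) = -88*1/204 - 177/(-39) = -22/51 - 177*(-1/39) = -22/51 + 59/13 = 2723/663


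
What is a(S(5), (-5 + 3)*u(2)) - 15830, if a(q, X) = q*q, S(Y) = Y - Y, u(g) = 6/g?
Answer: -15830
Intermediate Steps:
S(Y) = 0
a(q, X) = q²
a(S(5), (-5 + 3)*u(2)) - 15830 = 0² - 15830 = 0 - 15830 = -15830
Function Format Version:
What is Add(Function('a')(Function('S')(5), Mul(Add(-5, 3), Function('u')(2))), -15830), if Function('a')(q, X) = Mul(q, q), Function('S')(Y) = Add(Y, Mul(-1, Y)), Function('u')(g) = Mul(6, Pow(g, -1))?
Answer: -15830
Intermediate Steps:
Function('S')(Y) = 0
Function('a')(q, X) = Pow(q, 2)
Add(Function('a')(Function('S')(5), Mul(Add(-5, 3), Function('u')(2))), -15830) = Add(Pow(0, 2), -15830) = Add(0, -15830) = -15830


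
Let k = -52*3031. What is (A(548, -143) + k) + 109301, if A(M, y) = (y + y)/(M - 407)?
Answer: -6812137/141 ≈ -48313.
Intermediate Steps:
k = -157612
A(M, y) = 2*y/(-407 + M) (A(M, y) = (2*y)/(-407 + M) = 2*y/(-407 + M))
(A(548, -143) + k) + 109301 = (2*(-143)/(-407 + 548) - 157612) + 109301 = (2*(-143)/141 - 157612) + 109301 = (2*(-143)*(1/141) - 157612) + 109301 = (-286/141 - 157612) + 109301 = -22223578/141 + 109301 = -6812137/141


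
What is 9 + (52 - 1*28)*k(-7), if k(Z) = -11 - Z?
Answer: -87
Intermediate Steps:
9 + (52 - 1*28)*k(-7) = 9 + (52 - 1*28)*(-11 - 1*(-7)) = 9 + (52 - 28)*(-11 + 7) = 9 + 24*(-4) = 9 - 96 = -87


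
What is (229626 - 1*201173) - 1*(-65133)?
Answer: 93586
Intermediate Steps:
(229626 - 1*201173) - 1*(-65133) = (229626 - 201173) + 65133 = 28453 + 65133 = 93586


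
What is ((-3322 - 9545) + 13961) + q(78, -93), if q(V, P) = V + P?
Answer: 1079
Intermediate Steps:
q(V, P) = P + V
((-3322 - 9545) + 13961) + q(78, -93) = ((-3322 - 9545) + 13961) + (-93 + 78) = (-12867 + 13961) - 15 = 1094 - 15 = 1079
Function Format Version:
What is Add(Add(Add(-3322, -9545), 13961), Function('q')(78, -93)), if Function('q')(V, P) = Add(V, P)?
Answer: 1079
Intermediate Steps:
Function('q')(V, P) = Add(P, V)
Add(Add(Add(-3322, -9545), 13961), Function('q')(78, -93)) = Add(Add(Add(-3322, -9545), 13961), Add(-93, 78)) = Add(Add(-12867, 13961), -15) = Add(1094, -15) = 1079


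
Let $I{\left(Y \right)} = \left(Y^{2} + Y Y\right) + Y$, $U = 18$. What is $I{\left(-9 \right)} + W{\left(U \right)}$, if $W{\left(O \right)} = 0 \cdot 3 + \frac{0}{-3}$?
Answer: $153$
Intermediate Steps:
$W{\left(O \right)} = 0$ ($W{\left(O \right)} = 0 + 0 \left(- \frac{1}{3}\right) = 0 + 0 = 0$)
$I{\left(Y \right)} = Y + 2 Y^{2}$ ($I{\left(Y \right)} = \left(Y^{2} + Y^{2}\right) + Y = 2 Y^{2} + Y = Y + 2 Y^{2}$)
$I{\left(-9 \right)} + W{\left(U \right)} = - 9 \left(1 + 2 \left(-9\right)\right) + 0 = - 9 \left(1 - 18\right) + 0 = \left(-9\right) \left(-17\right) + 0 = 153 + 0 = 153$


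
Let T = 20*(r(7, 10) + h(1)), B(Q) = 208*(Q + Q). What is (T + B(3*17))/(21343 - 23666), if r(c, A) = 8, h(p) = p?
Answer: -21396/2323 ≈ -9.2105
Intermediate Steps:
B(Q) = 416*Q (B(Q) = 208*(2*Q) = 416*Q)
T = 180 (T = 20*(8 + 1) = 20*9 = 180)
(T + B(3*17))/(21343 - 23666) = (180 + 416*(3*17))/(21343 - 23666) = (180 + 416*51)/(-2323) = (180 + 21216)*(-1/2323) = 21396*(-1/2323) = -21396/2323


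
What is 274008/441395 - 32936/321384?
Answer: 9190500169/17732161335 ≈ 0.51830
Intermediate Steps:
274008/441395 - 32936/321384 = 274008*(1/441395) - 32936*1/321384 = 274008/441395 - 4117/40173 = 9190500169/17732161335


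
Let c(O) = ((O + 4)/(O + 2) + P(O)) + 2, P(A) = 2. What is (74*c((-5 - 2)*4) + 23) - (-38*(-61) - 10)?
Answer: -24969/13 ≈ -1920.7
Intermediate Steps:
c(O) = 4 + (4 + O)/(2 + O) (c(O) = ((O + 4)/(O + 2) + 2) + 2 = ((4 + O)/(2 + O) + 2) + 2 = (2 + (4 + O)/(2 + O)) + 2 = 4 + (4 + O)/(2 + O))
(74*c((-5 - 2)*4) + 23) - (-38*(-61) - 10) = (74*((12 + 5*((-5 - 2)*4))/(2 + (-5 - 2)*4)) + 23) - (-38*(-61) - 10) = (74*((12 + 5*(-7*4))/(2 - 7*4)) + 23) - (2318 - 10) = (74*((12 + 5*(-28))/(2 - 28)) + 23) - 1*2308 = (74*((12 - 140)/(-26)) + 23) - 2308 = (74*(-1/26*(-128)) + 23) - 2308 = (74*(64/13) + 23) - 2308 = (4736/13 + 23) - 2308 = 5035/13 - 2308 = -24969/13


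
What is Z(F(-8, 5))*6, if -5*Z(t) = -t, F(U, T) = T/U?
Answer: -¾ ≈ -0.75000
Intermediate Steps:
Z(t) = t/5 (Z(t) = -(-1)*t/5 = t/5)
Z(F(-8, 5))*6 = ((5/(-8))/5)*6 = ((5*(-⅛))/5)*6 = ((⅕)*(-5/8))*6 = -⅛*6 = -¾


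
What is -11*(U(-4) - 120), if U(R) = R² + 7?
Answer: 1067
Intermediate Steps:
U(R) = 7 + R²
-11*(U(-4) - 120) = -11*((7 + (-4)²) - 120) = -11*((7 + 16) - 120) = -11*(23 - 120) = -11*(-97) = 1067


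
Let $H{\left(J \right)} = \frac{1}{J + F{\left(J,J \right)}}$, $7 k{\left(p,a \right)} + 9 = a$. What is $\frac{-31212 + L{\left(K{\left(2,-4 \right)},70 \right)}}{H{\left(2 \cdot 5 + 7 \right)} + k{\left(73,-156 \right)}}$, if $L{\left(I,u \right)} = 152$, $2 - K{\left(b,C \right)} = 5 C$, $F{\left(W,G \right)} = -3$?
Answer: $\frac{62120}{47} \approx 1321.7$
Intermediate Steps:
$k{\left(p,a \right)} = - \frac{9}{7} + \frac{a}{7}$
$K{\left(b,C \right)} = 2 - 5 C$
$H{\left(J \right)} = \frac{1}{-3 + J}$ ($H{\left(J \right)} = \frac{1}{J - 3} = \frac{1}{-3 + J}$)
$\frac{-31212 + L{\left(K{\left(2,-4 \right)},70 \right)}}{H{\left(2 \cdot 5 + 7 \right)} + k{\left(73,-156 \right)}} = \frac{-31212 + 152}{\frac{1}{-3 + \left(2 \cdot 5 + 7\right)} + \left(- \frac{9}{7} + \frac{1}{7} \left(-156\right)\right)} = - \frac{31060}{\frac{1}{-3 + \left(10 + 7\right)} - \frac{165}{7}} = - \frac{31060}{\frac{1}{-3 + 17} - \frac{165}{7}} = - \frac{31060}{\frac{1}{14} - \frac{165}{7}} = - \frac{31060}{- \frac{47}{2}} = \left(-31060\right) \left(- \frac{2}{47}\right) = \frac{62120}{47}$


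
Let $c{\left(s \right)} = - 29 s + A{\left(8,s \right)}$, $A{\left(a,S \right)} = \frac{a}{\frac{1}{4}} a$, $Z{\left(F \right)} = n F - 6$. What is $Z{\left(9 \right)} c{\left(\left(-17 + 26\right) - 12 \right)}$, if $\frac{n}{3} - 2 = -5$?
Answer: $-29841$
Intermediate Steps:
$n = -9$ ($n = 6 + 3 \left(-5\right) = 6 - 15 = -9$)
$Z{\left(F \right)} = -6 - 9 F$ ($Z{\left(F \right)} = - 9 F - 6 = -6 - 9 F$)
$A{\left(a,S \right)} = 4 a^{2}$ ($A{\left(a,S \right)} = a \frac{1}{\frac{1}{4}} a = a 4 a = 4 a a = 4 a^{2}$)
$c{\left(s \right)} = 256 - 29 s$ ($c{\left(s \right)} = - 29 s + 4 \cdot 8^{2} = - 29 s + 4 \cdot 64 = - 29 s + 256 = 256 - 29 s$)
$Z{\left(9 \right)} c{\left(\left(-17 + 26\right) - 12 \right)} = \left(-6 - 81\right) \left(256 - 29 \left(\left(-17 + 26\right) - 12\right)\right) = \left(-6 - 81\right) \left(256 - 29 \left(9 - 12\right)\right) = - 87 \left(256 - -87\right) = - 87 \left(256 + 87\right) = \left(-87\right) 343 = -29841$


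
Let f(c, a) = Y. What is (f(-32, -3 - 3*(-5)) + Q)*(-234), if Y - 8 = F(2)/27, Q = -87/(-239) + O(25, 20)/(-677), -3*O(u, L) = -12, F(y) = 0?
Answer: -316453878/161803 ≈ -1955.8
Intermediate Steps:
O(u, L) = 4 (O(u, L) = -⅓*(-12) = 4)
Q = 57943/161803 (Q = -87/(-239) + 4/(-677) = -87*(-1/239) + 4*(-1/677) = 87/239 - 4/677 = 57943/161803 ≈ 0.35811)
Y = 8 (Y = 8 + 0/27 = 8 + 0*(1/27) = 8 + 0 = 8)
f(c, a) = 8
(f(-32, -3 - 3*(-5)) + Q)*(-234) = (8 + 57943/161803)*(-234) = (1352367/161803)*(-234) = -316453878/161803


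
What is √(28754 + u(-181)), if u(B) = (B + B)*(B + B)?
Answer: √159798 ≈ 399.75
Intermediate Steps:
u(B) = 4*B² (u(B) = (2*B)*(2*B) = 4*B²)
√(28754 + u(-181)) = √(28754 + 4*(-181)²) = √(28754 + 4*32761) = √(28754 + 131044) = √159798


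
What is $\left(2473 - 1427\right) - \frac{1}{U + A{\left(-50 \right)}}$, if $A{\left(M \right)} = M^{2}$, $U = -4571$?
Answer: $\frac{2166267}{2071} \approx 1046.0$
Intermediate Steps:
$\left(2473 - 1427\right) - \frac{1}{U + A{\left(-50 \right)}} = \left(2473 - 1427\right) - \frac{1}{-4571 + \left(-50\right)^{2}} = 1046 - \frac{1}{-4571 + 2500} = 1046 - \frac{1}{-2071} = 1046 - - \frac{1}{2071} = 1046 + \frac{1}{2071} = \frac{2166267}{2071}$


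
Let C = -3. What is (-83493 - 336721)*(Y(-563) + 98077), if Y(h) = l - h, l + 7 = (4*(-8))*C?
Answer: -41487308006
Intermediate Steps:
l = 89 (l = -7 + (4*(-8))*(-3) = -7 - 32*(-3) = -7 + 96 = 89)
Y(h) = 89 - h
(-83493 - 336721)*(Y(-563) + 98077) = (-83493 - 336721)*((89 - 1*(-563)) + 98077) = -420214*((89 + 563) + 98077) = -420214*(652 + 98077) = -420214*98729 = -41487308006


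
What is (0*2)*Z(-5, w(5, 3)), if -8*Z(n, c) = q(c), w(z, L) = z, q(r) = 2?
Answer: 0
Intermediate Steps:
Z(n, c) = -¼ (Z(n, c) = -⅛*2 = -¼)
(0*2)*Z(-5, w(5, 3)) = (0*2)*(-¼) = 0*(-¼) = 0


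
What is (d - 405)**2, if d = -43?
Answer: 200704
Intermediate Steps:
(d - 405)**2 = (-43 - 405)**2 = (-448)**2 = 200704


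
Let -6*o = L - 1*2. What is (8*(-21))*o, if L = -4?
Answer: -168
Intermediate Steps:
o = 1 (o = -(-4 - 1*2)/6 = -(-4 - 2)/6 = -1/6*(-6) = 1)
(8*(-21))*o = (8*(-21))*1 = -168*1 = -168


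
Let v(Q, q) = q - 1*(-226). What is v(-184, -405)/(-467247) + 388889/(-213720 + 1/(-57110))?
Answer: -10375114459968151/5703006247519647 ≈ -1.8192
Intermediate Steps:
v(Q, q) = 226 + q (v(Q, q) = q + 226 = 226 + q)
v(-184, -405)/(-467247) + 388889/(-213720 + 1/(-57110)) = (226 - 405)/(-467247) + 388889/(-213720 + 1/(-57110)) = -179*(-1/467247) + 388889/(-213720 - 1/57110) = 179/467247 + 388889/(-12205549201/57110) = 179/467247 + 388889*(-57110/12205549201) = 179/467247 - 22209450790/12205549201 = -10375114459968151/5703006247519647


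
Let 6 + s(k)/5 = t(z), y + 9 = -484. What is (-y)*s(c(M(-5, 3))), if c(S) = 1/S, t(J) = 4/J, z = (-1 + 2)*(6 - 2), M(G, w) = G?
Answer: -12325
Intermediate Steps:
z = 4 (z = 1*4 = 4)
y = -493 (y = -9 - 484 = -493)
s(k) = -25 (s(k) = -30 + 5*(4/4) = -30 + 5*(4*(¼)) = -30 + 5*1 = -30 + 5 = -25)
(-y)*s(c(M(-5, 3))) = -1*(-493)*(-25) = 493*(-25) = -12325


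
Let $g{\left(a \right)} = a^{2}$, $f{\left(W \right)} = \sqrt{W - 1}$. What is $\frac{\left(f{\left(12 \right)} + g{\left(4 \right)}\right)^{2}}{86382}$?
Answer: $\frac{\left(16 + \sqrt{11}\right)^{2}}{86382} \approx 0.0043196$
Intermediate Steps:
$f{\left(W \right)} = \sqrt{-1 + W}$
$\frac{\left(f{\left(12 \right)} + g{\left(4 \right)}\right)^{2}}{86382} = \frac{\left(\sqrt{-1 + 12} + 4^{2}\right)^{2}}{86382} = \left(\sqrt{11} + 16\right)^{2} \cdot \frac{1}{86382} = \left(16 + \sqrt{11}\right)^{2} \cdot \frac{1}{86382} = \frac{\left(16 + \sqrt{11}\right)^{2}}{86382}$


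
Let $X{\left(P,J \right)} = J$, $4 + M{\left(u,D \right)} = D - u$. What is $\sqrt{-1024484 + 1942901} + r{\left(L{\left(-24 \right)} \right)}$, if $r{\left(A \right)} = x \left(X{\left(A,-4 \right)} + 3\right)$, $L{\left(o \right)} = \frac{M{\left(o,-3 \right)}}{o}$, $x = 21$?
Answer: $-21 + \sqrt{918417} \approx 937.34$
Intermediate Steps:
$M{\left(u,D \right)} = -4 + D - u$ ($M{\left(u,D \right)} = -4 + \left(D - u\right) = -4 + D - u$)
$L{\left(o \right)} = \frac{-7 - o}{o}$ ($L{\left(o \right)} = \frac{-4 - 3 - o}{o} = \frac{-7 - o}{o}$)
$r{\left(A \right)} = -21$ ($r{\left(A \right)} = 21 \left(-4 + 3\right) = 21 \left(-1\right) = -21$)
$\sqrt{-1024484 + 1942901} + r{\left(L{\left(-24 \right)} \right)} = \sqrt{-1024484 + 1942901} - 21 = \sqrt{918417} - 21 = -21 + \sqrt{918417}$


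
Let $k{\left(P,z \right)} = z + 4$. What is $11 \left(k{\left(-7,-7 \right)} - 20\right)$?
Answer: $-253$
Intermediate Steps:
$k{\left(P,z \right)} = 4 + z$
$11 \left(k{\left(-7,-7 \right)} - 20\right) = 11 \left(\left(4 - 7\right) - 20\right) = 11 \left(-3 - 20\right) = 11 \left(-23\right) = -253$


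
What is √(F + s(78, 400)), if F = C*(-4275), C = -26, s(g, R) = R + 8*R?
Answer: 15*√510 ≈ 338.75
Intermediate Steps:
s(g, R) = 9*R
F = 111150 (F = -26*(-4275) = 111150)
√(F + s(78, 400)) = √(111150 + 9*400) = √(111150 + 3600) = √114750 = 15*√510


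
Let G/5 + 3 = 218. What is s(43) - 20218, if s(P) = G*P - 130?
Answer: 25877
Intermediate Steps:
G = 1075 (G = -15 + 5*218 = -15 + 1090 = 1075)
s(P) = -130 + 1075*P (s(P) = 1075*P - 130 = -130 + 1075*P)
s(43) - 20218 = (-130 + 1075*43) - 20218 = (-130 + 46225) - 20218 = 46095 - 20218 = 25877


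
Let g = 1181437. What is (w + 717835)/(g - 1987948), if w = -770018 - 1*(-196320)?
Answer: -144137/806511 ≈ -0.17872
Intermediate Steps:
w = -573698 (w = -770018 + 196320 = -573698)
(w + 717835)/(g - 1987948) = (-573698 + 717835)/(1181437 - 1987948) = 144137/(-806511) = 144137*(-1/806511) = -144137/806511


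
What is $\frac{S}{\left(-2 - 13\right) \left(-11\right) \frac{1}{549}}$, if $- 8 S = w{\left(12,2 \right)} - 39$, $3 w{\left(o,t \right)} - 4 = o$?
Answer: $\frac{6161}{440} \approx 14.002$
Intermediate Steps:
$w{\left(o,t \right)} = \frac{4}{3} + \frac{o}{3}$
$S = \frac{101}{24}$ ($S = - \frac{\left(\frac{4}{3} + \frac{1}{3} \cdot 12\right) - 39}{8} = - \frac{\left(\frac{4}{3} + 4\right) - 39}{8} = - \frac{\frac{16}{3} - 39}{8} = \left(- \frac{1}{8}\right) \left(- \frac{101}{3}\right) = \frac{101}{24} \approx 4.2083$)
$\frac{S}{\left(-2 - 13\right) \left(-11\right) \frac{1}{549}} = \frac{101}{24 \frac{\left(-2 - 13\right) \left(-11\right)}{549}} = \frac{101}{24 \left(-15\right) \left(-11\right) \frac{1}{549}} = \frac{101}{24 \cdot 165 \cdot \frac{1}{549}} = \frac{101}{24 \cdot \frac{55}{183}} = \frac{101}{24} \cdot \frac{183}{55} = \frac{6161}{440}$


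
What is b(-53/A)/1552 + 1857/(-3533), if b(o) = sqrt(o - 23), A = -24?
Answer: -1857/3533 + I*sqrt(2994)/18624 ≈ -0.52562 + 0.002938*I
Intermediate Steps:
b(o) = sqrt(-23 + o)
b(-53/A)/1552 + 1857/(-3533) = sqrt(-23 - 53/(-24))/1552 + 1857/(-3533) = sqrt(-23 - 53*(-1/24))*(1/1552) + 1857*(-1/3533) = sqrt(-23 + 53/24)*(1/1552) - 1857/3533 = sqrt(-499/24)*(1/1552) - 1857/3533 = (I*sqrt(2994)/12)*(1/1552) - 1857/3533 = I*sqrt(2994)/18624 - 1857/3533 = -1857/3533 + I*sqrt(2994)/18624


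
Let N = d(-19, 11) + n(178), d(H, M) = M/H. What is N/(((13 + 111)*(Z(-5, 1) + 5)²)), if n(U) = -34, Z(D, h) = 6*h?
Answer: -657/285076 ≈ -0.0023046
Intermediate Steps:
N = -657/19 (N = 11/(-19) - 34 = 11*(-1/19) - 34 = -11/19 - 34 = -657/19 ≈ -34.579)
N/(((13 + 111)*(Z(-5, 1) + 5)²)) = -657*1/((13 + 111)*(6*1 + 5)²)/19 = -657*1/(124*(6 + 5)²)/19 = -657/(19*(124*11²)) = -657/(19*(124*121)) = -657/19/15004 = -657/19*1/15004 = -657/285076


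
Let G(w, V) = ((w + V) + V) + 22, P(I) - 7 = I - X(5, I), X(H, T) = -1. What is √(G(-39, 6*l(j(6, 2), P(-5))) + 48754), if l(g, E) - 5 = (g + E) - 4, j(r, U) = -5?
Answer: 5*√1949 ≈ 220.74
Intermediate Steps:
P(I) = 8 + I (P(I) = 7 + (I - 1*(-1)) = 7 + (I + 1) = 7 + (1 + I) = 8 + I)
l(g, E) = 1 + E + g (l(g, E) = 5 + ((g + E) - 4) = 5 + ((E + g) - 4) = 5 + (-4 + E + g) = 1 + E + g)
G(w, V) = 22 + w + 2*V (G(w, V) = ((V + w) + V) + 22 = (w + 2*V) + 22 = 22 + w + 2*V)
√(G(-39, 6*l(j(6, 2), P(-5))) + 48754) = √((22 - 39 + 2*(6*(1 + (8 - 5) - 5))) + 48754) = √((22 - 39 + 2*(6*(1 + 3 - 5))) + 48754) = √((22 - 39 + 2*(6*(-1))) + 48754) = √((22 - 39 + 2*(-6)) + 48754) = √((22 - 39 - 12) + 48754) = √(-29 + 48754) = √48725 = 5*√1949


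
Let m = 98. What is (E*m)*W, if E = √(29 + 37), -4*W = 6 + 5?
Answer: -539*√66/2 ≈ -2189.4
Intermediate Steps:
W = -11/4 (W = -(6 + 5)/4 = -¼*11 = -11/4 ≈ -2.7500)
E = √66 ≈ 8.1240
(E*m)*W = (√66*98)*(-11/4) = (98*√66)*(-11/4) = -539*√66/2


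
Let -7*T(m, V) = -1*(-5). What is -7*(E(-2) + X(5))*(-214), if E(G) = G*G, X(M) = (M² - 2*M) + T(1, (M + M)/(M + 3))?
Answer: 27392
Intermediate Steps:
T(m, V) = -5/7 (T(m, V) = -(-1)*(-5)/7 = -⅐*5 = -5/7)
X(M) = -5/7 + M² - 2*M (X(M) = (M² - 2*M) - 5/7 = -5/7 + M² - 2*M)
E(G) = G²
-7*(E(-2) + X(5))*(-214) = -7*((-2)² + (-5/7 + 5² - 2*5))*(-214) = -7*(4 + (-5/7 + 25 - 10))*(-214) = -7*(4 + 100/7)*(-214) = -7*128/7*(-214) = -128*(-214) = 27392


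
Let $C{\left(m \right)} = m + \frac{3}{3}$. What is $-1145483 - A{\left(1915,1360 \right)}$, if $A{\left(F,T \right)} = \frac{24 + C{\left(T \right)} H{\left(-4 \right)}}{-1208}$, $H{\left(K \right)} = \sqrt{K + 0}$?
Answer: $- \frac{172967930}{151} + \frac{1361 i}{604} \approx -1.1455 \cdot 10^{6} + 2.2533 i$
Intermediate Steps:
$C{\left(m \right)} = 1 + m$ ($C{\left(m \right)} = m + 3 \cdot \frac{1}{3} = m + 1 = 1 + m$)
$H{\left(K \right)} = \sqrt{K}$
$A{\left(F,T \right)} = - \frac{3}{151} - \frac{i \left(1 + T\right)}{604}$ ($A{\left(F,T \right)} = \frac{24 + \left(1 + T\right) \sqrt{-4}}{-1208} = \left(24 + \left(1 + T\right) 2 i\right) \left(- \frac{1}{1208}\right) = \left(24 + 2 i \left(1 + T\right)\right) \left(- \frac{1}{1208}\right) = - \frac{3}{151} - \frac{i \left(1 + T\right)}{604}$)
$-1145483 - A{\left(1915,1360 \right)} = -1145483 - \left(- \frac{3}{151} + \frac{i \left(-1 - 1360\right)}{604}\right) = -1145483 - \left(- \frac{3}{151} + \frac{1}{604} i \left(-1361\right)\right) = -1145483 - \left(- \frac{3}{151} - \frac{1361 i}{604}\right) = -1145483 + \left(\frac{3}{151} + \frac{1361 i}{604}\right) = - \frac{172967930}{151} + \frac{1361 i}{604}$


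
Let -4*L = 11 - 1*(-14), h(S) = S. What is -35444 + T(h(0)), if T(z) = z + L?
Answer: -141801/4 ≈ -35450.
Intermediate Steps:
L = -25/4 (L = -(11 - 1*(-14))/4 = -(11 + 14)/4 = -1/4*25 = -25/4 ≈ -6.2500)
T(z) = -25/4 + z (T(z) = z - 25/4 = -25/4 + z)
-35444 + T(h(0)) = -35444 + (-25/4 + 0) = -35444 - 25/4 = -141801/4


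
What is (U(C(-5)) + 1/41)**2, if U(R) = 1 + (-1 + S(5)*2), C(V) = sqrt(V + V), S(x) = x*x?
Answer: 4206601/1681 ≈ 2502.4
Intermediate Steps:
S(x) = x**2
C(V) = sqrt(2)*sqrt(V) (C(V) = sqrt(2*V) = sqrt(2)*sqrt(V))
U(R) = 50 (U(R) = 1 + (-1 + 5**2*2) = 1 + (-1 + 25*2) = 1 + (-1 + 50) = 1 + 49 = 50)
(U(C(-5)) + 1/41)**2 = (50 + 1/41)**2 = (2051/41)**2 = 4206601/1681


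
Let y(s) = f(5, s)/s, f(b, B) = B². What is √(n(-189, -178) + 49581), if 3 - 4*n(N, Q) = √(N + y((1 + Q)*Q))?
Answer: √(198327 - √31317)/2 ≈ 222.57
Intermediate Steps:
y(s) = s (y(s) = s²/s = s)
n(N, Q) = ¾ - √(N + Q*(1 + Q))/4 (n(N, Q) = ¾ - √(N + (1 + Q)*Q)/4 = ¾ - √(N + Q*(1 + Q))/4)
√(n(-189, -178) + 49581) = √((¾ - √(-189 - 178*(1 - 178))/4) + 49581) = √((¾ - √(-189 - 178*(-177))/4) + 49581) = √((¾ - √(-189 + 31506)/4) + 49581) = √((¾ - √31317/4) + 49581) = √(198327/4 - √31317/4)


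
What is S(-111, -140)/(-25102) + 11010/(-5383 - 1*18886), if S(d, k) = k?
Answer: -19498240/43514317 ≈ -0.44809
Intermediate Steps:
S(-111, -140)/(-25102) + 11010/(-5383 - 1*18886) = -140/(-25102) + 11010/(-5383 - 1*18886) = -140*(-1/25102) + 11010/(-5383 - 18886) = 10/1793 + 11010/(-24269) = 10/1793 + 11010*(-1/24269) = 10/1793 - 11010/24269 = -19498240/43514317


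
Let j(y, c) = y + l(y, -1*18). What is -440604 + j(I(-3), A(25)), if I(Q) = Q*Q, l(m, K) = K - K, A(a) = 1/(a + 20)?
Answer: -440595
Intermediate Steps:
A(a) = 1/(20 + a)
l(m, K) = 0
I(Q) = Q²
j(y, c) = y (j(y, c) = y + 0 = y)
-440604 + j(I(-3), A(25)) = -440604 + (-3)² = -440604 + 9 = -440595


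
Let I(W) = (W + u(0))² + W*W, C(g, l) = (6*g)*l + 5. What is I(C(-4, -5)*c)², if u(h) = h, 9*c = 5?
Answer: 610351562500/6561 ≈ 9.3027e+7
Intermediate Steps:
c = 5/9 (c = (⅑)*5 = 5/9 ≈ 0.55556)
C(g, l) = 5 + 6*g*l (C(g, l) = 6*g*l + 5 = 5 + 6*g*l)
I(W) = 2*W² (I(W) = (W + 0)² + W*W = W² + W² = 2*W²)
I(C(-4, -5)*c)² = (2*((5 + 6*(-4)*(-5))*(5/9))²)² = (2*((5 + 120)*(5/9))²)² = (2*(125*(5/9))²)² = (2*(625/9)²)² = (2*(390625/81))² = (781250/81)² = 610351562500/6561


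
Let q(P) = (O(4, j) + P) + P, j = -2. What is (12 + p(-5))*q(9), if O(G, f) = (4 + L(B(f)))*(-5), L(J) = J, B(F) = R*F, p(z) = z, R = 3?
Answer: 196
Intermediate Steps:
B(F) = 3*F
O(G, f) = -20 - 15*f (O(G, f) = (4 + 3*f)*(-5) = -20 - 15*f)
q(P) = 10 + 2*P (q(P) = ((-20 - 15*(-2)) + P) + P = ((-20 + 30) + P) + P = (10 + P) + P = 10 + 2*P)
(12 + p(-5))*q(9) = (12 - 5)*(10 + 2*9) = 7*(10 + 18) = 7*28 = 196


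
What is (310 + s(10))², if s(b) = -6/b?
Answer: 2393209/25 ≈ 95728.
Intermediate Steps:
(310 + s(10))² = (310 - 6/10)² = (310 - 6*⅒)² = (310 - ⅗)² = (1547/5)² = 2393209/25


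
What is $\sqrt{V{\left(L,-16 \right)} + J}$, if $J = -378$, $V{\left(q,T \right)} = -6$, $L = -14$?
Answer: $8 i \sqrt{6} \approx 19.596 i$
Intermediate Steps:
$\sqrt{V{\left(L,-16 \right)} + J} = \sqrt{-6 - 378} = \sqrt{-384} = 8 i \sqrt{6}$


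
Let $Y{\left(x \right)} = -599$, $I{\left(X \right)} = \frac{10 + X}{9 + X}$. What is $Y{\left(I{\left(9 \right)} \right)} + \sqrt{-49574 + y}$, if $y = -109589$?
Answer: $-599 + i \sqrt{159163} \approx -599.0 + 398.95 i$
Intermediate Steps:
$I{\left(X \right)} = \frac{10 + X}{9 + X}$
$Y{\left(I{\left(9 \right)} \right)} + \sqrt{-49574 + y} = -599 + \sqrt{-49574 - 109589} = -599 + \sqrt{-159163} = -599 + i \sqrt{159163}$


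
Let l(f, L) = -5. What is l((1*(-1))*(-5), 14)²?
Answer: 25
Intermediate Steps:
l((1*(-1))*(-5), 14)² = (-5)² = 25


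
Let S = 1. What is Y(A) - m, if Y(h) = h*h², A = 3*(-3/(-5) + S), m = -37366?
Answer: 4684574/125 ≈ 37477.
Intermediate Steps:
A = 24/5 (A = 3*(-3/(-5) + 1) = 3*(-3*(-⅕) + 1) = 3*(⅗ + 1) = 3*(8/5) = 24/5 ≈ 4.8000)
Y(h) = h³
Y(A) - m = (24/5)³ - 1*(-37366) = 13824/125 + 37366 = 4684574/125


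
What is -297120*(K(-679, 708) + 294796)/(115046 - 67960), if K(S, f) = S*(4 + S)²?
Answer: 45916119456240/23543 ≈ 1.9503e+9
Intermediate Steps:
-297120*(K(-679, 708) + 294796)/(115046 - 67960) = -297120*(-679*(4 - 679)² + 294796)/(115046 - 67960) = -297120/(47086/(-679*(-675)² + 294796)) = -297120/(47086/(-679*455625 + 294796)) = -297120/(47086/(-309369375 + 294796)) = -297120/(47086/(-309074579)) = -297120/(47086*(-1/309074579)) = -297120/(-47086/309074579) = -297120*(-309074579/47086) = 45916119456240/23543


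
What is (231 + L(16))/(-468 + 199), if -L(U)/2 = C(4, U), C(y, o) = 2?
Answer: -227/269 ≈ -0.84387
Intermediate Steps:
L(U) = -4 (L(U) = -2*2 = -4)
(231 + L(16))/(-468 + 199) = (231 - 4)/(-468 + 199) = 227/(-269) = 227*(-1/269) = -227/269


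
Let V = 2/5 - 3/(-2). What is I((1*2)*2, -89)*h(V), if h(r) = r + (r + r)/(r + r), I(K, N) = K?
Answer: 58/5 ≈ 11.600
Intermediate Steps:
V = 19/10 (V = 2*(⅕) - 3*(-½) = ⅖ + 3/2 = 19/10 ≈ 1.9000)
h(r) = 1 + r (h(r) = r + (2*r)/((2*r)) = r + (2*r)*(1/(2*r)) = r + 1 = 1 + r)
I((1*2)*2, -89)*h(V) = ((1*2)*2)*(1 + 19/10) = (2*2)*(29/10) = 4*(29/10) = 58/5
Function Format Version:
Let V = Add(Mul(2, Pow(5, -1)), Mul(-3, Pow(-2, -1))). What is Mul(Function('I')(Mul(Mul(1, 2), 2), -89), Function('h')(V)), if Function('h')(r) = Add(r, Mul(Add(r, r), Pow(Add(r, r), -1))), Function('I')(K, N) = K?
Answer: Rational(58, 5) ≈ 11.600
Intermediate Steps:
V = Rational(19, 10) (V = Add(Mul(2, Rational(1, 5)), Mul(-3, Rational(-1, 2))) = Add(Rational(2, 5), Rational(3, 2)) = Rational(19, 10) ≈ 1.9000)
Function('h')(r) = Add(1, r) (Function('h')(r) = Add(r, Mul(Mul(2, r), Pow(Mul(2, r), -1))) = Add(r, Mul(Mul(2, r), Mul(Rational(1, 2), Pow(r, -1)))) = Add(r, 1) = Add(1, r))
Mul(Function('I')(Mul(Mul(1, 2), 2), -89), Function('h')(V)) = Mul(Mul(Mul(1, 2), 2), Add(1, Rational(19, 10))) = Mul(Mul(2, 2), Rational(29, 10)) = Mul(4, Rational(29, 10)) = Rational(58, 5)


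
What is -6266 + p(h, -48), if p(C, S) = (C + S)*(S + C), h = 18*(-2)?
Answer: 790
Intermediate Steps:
h = -36
p(C, S) = (C + S)**2 (p(C, S) = (C + S)*(C + S) = (C + S)**2)
-6266 + p(h, -48) = -6266 + (-36 - 48)**2 = -6266 + (-84)**2 = -6266 + 7056 = 790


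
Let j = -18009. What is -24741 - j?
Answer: -6732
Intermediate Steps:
-24741 - j = -24741 - 1*(-18009) = -24741 + 18009 = -6732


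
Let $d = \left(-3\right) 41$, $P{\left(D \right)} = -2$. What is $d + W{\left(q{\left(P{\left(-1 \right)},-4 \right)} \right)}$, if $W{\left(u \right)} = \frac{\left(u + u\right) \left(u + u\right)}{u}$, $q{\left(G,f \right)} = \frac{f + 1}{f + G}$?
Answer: $-121$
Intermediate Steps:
$q{\left(G,f \right)} = \frac{1 + f}{G + f}$
$d = -123$
$W{\left(u \right)} = 4 u$ ($W{\left(u \right)} = \frac{2 u 2 u}{u} = \frac{4 u^{2}}{u} = 4 u$)
$d + W{\left(q{\left(P{\left(-1 \right)},-4 \right)} \right)} = -123 + 4 \frac{1 - 4}{-2 - 4} = -123 + 4 \frac{1}{-6} \left(-3\right) = -123 + 4 \left(\left(- \frac{1}{6}\right) \left(-3\right)\right) = -123 + 4 \cdot \frac{1}{2} = -123 + 2 = -121$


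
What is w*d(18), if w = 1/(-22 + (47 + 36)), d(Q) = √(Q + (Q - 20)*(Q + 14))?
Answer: I*√46/61 ≈ 0.11119*I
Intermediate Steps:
d(Q) = √(Q + (-20 + Q)*(14 + Q))
w = 1/61 (w = 1/(-22 + 83) = 1/61 ≈ 0.016393)
w*d(18) = √(-280 + 18² - 5*18)/61 = √(-280 + 324 - 90)/61 = √(-46)/61 = (I*√46)/61 = I*√46/61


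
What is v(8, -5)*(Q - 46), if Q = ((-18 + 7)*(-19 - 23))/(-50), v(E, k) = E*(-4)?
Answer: 44192/25 ≈ 1767.7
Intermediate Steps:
v(E, k) = -4*E
Q = -231/25 (Q = -11*(-42)*(-1/50) = 462*(-1/50) = -231/25 ≈ -9.2400)
v(8, -5)*(Q - 46) = (-4*8)*(-231/25 - 46) = -32*(-1381/25) = 44192/25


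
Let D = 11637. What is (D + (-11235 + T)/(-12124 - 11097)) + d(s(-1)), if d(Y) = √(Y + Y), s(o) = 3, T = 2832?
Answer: 270231180/23221 + √6 ≈ 11640.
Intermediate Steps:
d(Y) = √2*√Y (d(Y) = √(2*Y) = √2*√Y)
(D + (-11235 + T)/(-12124 - 11097)) + d(s(-1)) = (11637 + (-11235 + 2832)/(-12124 - 11097)) + √2*√3 = (11637 - 8403/(-23221)) + √6 = (11637 - 8403*(-1/23221)) + √6 = (11637 + 8403/23221) + √6 = 270231180/23221 + √6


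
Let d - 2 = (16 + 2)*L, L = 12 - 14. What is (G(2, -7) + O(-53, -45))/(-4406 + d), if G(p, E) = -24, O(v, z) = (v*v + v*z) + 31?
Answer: -5201/4440 ≈ -1.1714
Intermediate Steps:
L = -2
O(v, z) = 31 + v² + v*z (O(v, z) = (v² + v*z) + 31 = 31 + v² + v*z)
d = -34 (d = 2 + (16 + 2)*(-2) = 2 + 18*(-2) = 2 - 36 = -34)
(G(2, -7) + O(-53, -45))/(-4406 + d) = (-24 + (31 + (-53)² - 53*(-45)))/(-4406 - 34) = (-24 + (31 + 2809 + 2385))/(-4440) = (-24 + 5225)*(-1/4440) = 5201*(-1/4440) = -5201/4440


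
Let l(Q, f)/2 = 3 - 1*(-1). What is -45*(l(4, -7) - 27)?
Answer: 855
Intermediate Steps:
l(Q, f) = 8 (l(Q, f) = 2*(3 - 1*(-1)) = 2*(3 + 1) = 2*4 = 8)
-45*(l(4, -7) - 27) = -45*(8 - 27) = -45*(-19) = 855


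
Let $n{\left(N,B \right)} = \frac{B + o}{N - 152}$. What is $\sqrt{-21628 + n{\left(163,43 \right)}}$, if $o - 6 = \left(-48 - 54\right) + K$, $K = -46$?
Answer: $i \sqrt{21637} \approx 147.1 i$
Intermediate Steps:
$o = -142$ ($o = 6 - 148 = -142$)
$n{\left(N,B \right)} = \frac{-142 + B}{-152 + N}$ ($n{\left(N,B \right)} = \frac{B - 142}{N - 152} = \frac{-142 + B}{-152 + N}$)
$\sqrt{-21628 + n{\left(163,43 \right)}} = \sqrt{-21628 + \frac{-142 + 43}{-152 + 163}} = \sqrt{-21628 + \frac{1}{11} \left(-99\right)} = \sqrt{-21628 - 9} = \sqrt{-21637} = i \sqrt{21637}$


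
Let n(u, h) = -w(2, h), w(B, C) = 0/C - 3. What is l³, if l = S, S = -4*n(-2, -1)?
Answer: -1728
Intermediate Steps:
w(B, C) = -3 (w(B, C) = 0 - 3 = -3)
n(u, h) = 3 (n(u, h) = -1*(-3) = 3)
S = -12 (S = -4*3 = -12)
l = -12
l³ = (-12)³ = -1728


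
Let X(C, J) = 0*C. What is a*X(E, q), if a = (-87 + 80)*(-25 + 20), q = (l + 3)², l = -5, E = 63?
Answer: 0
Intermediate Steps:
q = 4 (q = (-5 + 3)² = (-2)² = 4)
X(C, J) = 0
a = 35 (a = -7*(-5) = 35)
a*X(E, q) = 35*0 = 0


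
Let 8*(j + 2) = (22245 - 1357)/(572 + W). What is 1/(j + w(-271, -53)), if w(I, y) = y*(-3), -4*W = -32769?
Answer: 35057/5514393 ≈ 0.0063574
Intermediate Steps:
W = 32769/4 (W = -¼*(-32769) = 32769/4 ≈ 8192.3)
w(I, y) = -3*y
j = -59670/35057 (j = -2 + ((22245 - 1357)/(572 + 32769/4))/8 = -2 + (20888/(35057/4))/8 = -2 + (20888*(4/35057))/8 = -2 + (⅛)*(83552/35057) = -2 + 10444/35057 = -59670/35057 ≈ -1.7021)
1/(j + w(-271, -53)) = 1/(-59670/35057 - 3*(-53)) = 1/(-59670/35057 + 159) = 1/(5514393/35057) = 35057/5514393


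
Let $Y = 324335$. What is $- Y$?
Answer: $-324335$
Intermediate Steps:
$- Y = \left(-1\right) 324335 = -324335$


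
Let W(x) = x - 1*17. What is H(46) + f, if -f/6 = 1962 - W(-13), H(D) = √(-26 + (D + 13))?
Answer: -11952 + √33 ≈ -11946.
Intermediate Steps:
H(D) = √(-13 + D) (H(D) = √(-26 + (13 + D)) = √(-13 + D))
W(x) = -17 + x (W(x) = x - 17 = -17 + x)
f = -11952 (f = -6*(1962 - (-17 - 13)) = -6*(1962 - 1*(-30)) = -6*(1962 + 30) = -6*1992 = -11952)
H(46) + f = √(-13 + 46) - 11952 = √33 - 11952 = -11952 + √33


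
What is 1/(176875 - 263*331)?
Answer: 1/89822 ≈ 1.1133e-5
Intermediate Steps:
1/(176875 - 263*331) = 1/(176875 - 87053) = 1/89822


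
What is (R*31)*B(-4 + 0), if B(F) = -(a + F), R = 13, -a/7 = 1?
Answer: 4433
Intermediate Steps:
a = -7 (a = -7*1 = -7)
B(F) = 7 - F (B(F) = -(-7 + F) = 7 - F)
(R*31)*B(-4 + 0) = (13*31)*(7 - (-4 + 0)) = 403*(7 - 1*(-4)) = 403*(7 + 4) = 403*11 = 4433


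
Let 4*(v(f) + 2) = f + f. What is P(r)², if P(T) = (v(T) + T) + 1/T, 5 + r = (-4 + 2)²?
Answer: 81/4 ≈ 20.250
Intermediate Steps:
v(f) = -2 + f/2 (v(f) = -2 + (f + f)/4 = -2 + (2*f)/4 = -2 + f/2)
r = -1 (r = -5 + (-4 + 2)² = -5 + (-2)² = -5 + 4 = -1)
P(T) = -2 + 1/T + 3*T/2 (P(T) = ((-2 + T/2) + T) + 1/T = (-2 + 3*T/2) + 1/T = -2 + 1/T + 3*T/2)
P(r)² = (-2 + 1/(-1) + (3/2)*(-1))² = (-2 - 1 - 3/2)² = (-9/2)² = 81/4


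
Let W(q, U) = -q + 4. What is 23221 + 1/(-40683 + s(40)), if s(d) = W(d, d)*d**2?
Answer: 2282229542/98283 ≈ 23221.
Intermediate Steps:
W(q, U) = 4 - q
s(d) = d**2*(4 - d) (s(d) = (4 - d)*d**2 = d**2*(4 - d))
23221 + 1/(-40683 + s(40)) = 23221 + 1/(-40683 + 40**2*(4 - 1*40)) = 23221 + 1/(-40683 + 1600*(4 - 40)) = 23221 + 1/(-40683 + 1600*(-36)) = 23221 + 1/(-40683 - 57600) = 23221 + 1/(-98283) = 23221 - 1/98283 = 2282229542/98283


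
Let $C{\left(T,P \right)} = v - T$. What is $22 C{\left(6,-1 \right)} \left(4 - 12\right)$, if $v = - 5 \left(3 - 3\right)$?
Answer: $1056$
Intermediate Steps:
$v = 0$ ($v = \left(-5\right) 0 = 0$)
$C{\left(T,P \right)} = - T$ ($C{\left(T,P \right)} = 0 - T = - T$)
$22 C{\left(6,-1 \right)} \left(4 - 12\right) = 22 \left(\left(-1\right) 6\right) \left(4 - 12\right) = 22 \left(-6\right) \left(4 - 12\right) = - 132 \left(4 - 12\right) = \left(-132\right) \left(-8\right) = 1056$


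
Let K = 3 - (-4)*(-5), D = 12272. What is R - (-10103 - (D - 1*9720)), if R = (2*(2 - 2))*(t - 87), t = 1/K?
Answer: 12655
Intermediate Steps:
K = -17 (K = 3 - 1*20 = 3 - 20 = -17)
t = -1/17 (t = 1/(-17) = -1/17 ≈ -0.058824)
R = 0 (R = (2*(2 - 2))*(-1/17 - 87) = (2*0)*(-1480/17) = 0*(-1480/17) = 0)
R - (-10103 - (D - 1*9720)) = 0 - (-10103 - (12272 - 1*9720)) = 0 - (-10103 - (12272 - 9720)) = 0 - (-10103 - 1*2552) = 0 - (-10103 - 2552) = 0 - 1*(-12655) = 0 + 12655 = 12655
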